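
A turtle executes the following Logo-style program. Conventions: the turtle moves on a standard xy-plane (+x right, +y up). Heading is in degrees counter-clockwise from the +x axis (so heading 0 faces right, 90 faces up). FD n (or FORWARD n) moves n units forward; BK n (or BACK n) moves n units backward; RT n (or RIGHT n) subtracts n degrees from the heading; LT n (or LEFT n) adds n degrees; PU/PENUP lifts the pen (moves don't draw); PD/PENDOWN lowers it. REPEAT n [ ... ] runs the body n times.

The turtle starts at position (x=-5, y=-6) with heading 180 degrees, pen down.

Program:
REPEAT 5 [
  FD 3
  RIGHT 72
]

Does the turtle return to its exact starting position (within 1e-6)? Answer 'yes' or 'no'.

Executing turtle program step by step:
Start: pos=(-5,-6), heading=180, pen down
REPEAT 5 [
  -- iteration 1/5 --
  FD 3: (-5,-6) -> (-8,-6) [heading=180, draw]
  RT 72: heading 180 -> 108
  -- iteration 2/5 --
  FD 3: (-8,-6) -> (-8.927,-3.147) [heading=108, draw]
  RT 72: heading 108 -> 36
  -- iteration 3/5 --
  FD 3: (-8.927,-3.147) -> (-6.5,-1.383) [heading=36, draw]
  RT 72: heading 36 -> 324
  -- iteration 4/5 --
  FD 3: (-6.5,-1.383) -> (-4.073,-3.147) [heading=324, draw]
  RT 72: heading 324 -> 252
  -- iteration 5/5 --
  FD 3: (-4.073,-3.147) -> (-5,-6) [heading=252, draw]
  RT 72: heading 252 -> 180
]
Final: pos=(-5,-6), heading=180, 5 segment(s) drawn

Start position: (-5, -6)
Final position: (-5, -6)
Distance = 0; < 1e-6 -> CLOSED

Answer: yes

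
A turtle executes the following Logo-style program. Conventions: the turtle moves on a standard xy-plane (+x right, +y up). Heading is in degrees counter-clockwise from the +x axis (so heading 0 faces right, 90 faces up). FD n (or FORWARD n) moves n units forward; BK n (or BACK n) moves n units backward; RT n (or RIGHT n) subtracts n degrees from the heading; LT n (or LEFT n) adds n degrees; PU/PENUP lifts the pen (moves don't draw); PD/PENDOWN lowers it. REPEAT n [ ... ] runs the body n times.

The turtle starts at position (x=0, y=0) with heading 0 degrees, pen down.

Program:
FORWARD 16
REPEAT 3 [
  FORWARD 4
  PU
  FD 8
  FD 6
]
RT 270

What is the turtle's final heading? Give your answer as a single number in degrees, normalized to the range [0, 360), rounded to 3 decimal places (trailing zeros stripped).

Answer: 90

Derivation:
Executing turtle program step by step:
Start: pos=(0,0), heading=0, pen down
FD 16: (0,0) -> (16,0) [heading=0, draw]
REPEAT 3 [
  -- iteration 1/3 --
  FD 4: (16,0) -> (20,0) [heading=0, draw]
  PU: pen up
  FD 8: (20,0) -> (28,0) [heading=0, move]
  FD 6: (28,0) -> (34,0) [heading=0, move]
  -- iteration 2/3 --
  FD 4: (34,0) -> (38,0) [heading=0, move]
  PU: pen up
  FD 8: (38,0) -> (46,0) [heading=0, move]
  FD 6: (46,0) -> (52,0) [heading=0, move]
  -- iteration 3/3 --
  FD 4: (52,0) -> (56,0) [heading=0, move]
  PU: pen up
  FD 8: (56,0) -> (64,0) [heading=0, move]
  FD 6: (64,0) -> (70,0) [heading=0, move]
]
RT 270: heading 0 -> 90
Final: pos=(70,0), heading=90, 2 segment(s) drawn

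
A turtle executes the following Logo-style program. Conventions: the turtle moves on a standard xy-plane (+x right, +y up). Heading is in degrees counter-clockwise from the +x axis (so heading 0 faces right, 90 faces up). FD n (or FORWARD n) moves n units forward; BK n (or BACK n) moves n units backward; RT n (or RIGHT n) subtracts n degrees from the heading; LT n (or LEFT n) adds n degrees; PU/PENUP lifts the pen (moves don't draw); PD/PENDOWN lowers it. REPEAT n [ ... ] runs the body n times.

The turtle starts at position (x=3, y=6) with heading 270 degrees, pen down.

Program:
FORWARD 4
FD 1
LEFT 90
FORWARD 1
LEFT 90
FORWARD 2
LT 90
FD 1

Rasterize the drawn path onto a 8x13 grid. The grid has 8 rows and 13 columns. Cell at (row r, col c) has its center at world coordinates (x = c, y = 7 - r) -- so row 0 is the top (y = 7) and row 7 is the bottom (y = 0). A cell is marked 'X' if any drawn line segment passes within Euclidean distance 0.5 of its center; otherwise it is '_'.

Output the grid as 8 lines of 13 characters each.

Segment 0: (3,6) -> (3,2)
Segment 1: (3,2) -> (3,1)
Segment 2: (3,1) -> (4,1)
Segment 3: (4,1) -> (4,3)
Segment 4: (4,3) -> (3,3)

Answer: _____________
___X_________
___X_________
___X_________
___XX________
___XX________
___XX________
_____________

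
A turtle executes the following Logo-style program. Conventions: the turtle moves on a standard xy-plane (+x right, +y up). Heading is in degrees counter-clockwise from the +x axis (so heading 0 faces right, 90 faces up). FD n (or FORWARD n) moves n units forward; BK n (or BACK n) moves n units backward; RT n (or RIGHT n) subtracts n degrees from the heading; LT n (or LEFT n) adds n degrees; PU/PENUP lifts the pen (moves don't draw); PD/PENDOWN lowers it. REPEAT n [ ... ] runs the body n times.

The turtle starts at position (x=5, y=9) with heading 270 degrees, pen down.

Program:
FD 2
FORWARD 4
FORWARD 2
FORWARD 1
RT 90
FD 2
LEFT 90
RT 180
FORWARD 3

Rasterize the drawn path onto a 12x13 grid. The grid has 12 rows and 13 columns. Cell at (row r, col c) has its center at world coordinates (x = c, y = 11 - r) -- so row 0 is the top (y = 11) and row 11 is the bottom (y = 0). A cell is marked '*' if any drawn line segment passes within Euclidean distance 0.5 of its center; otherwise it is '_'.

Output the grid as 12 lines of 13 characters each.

Segment 0: (5,9) -> (5,7)
Segment 1: (5,7) -> (5,3)
Segment 2: (5,3) -> (5,1)
Segment 3: (5,1) -> (5,0)
Segment 4: (5,0) -> (3,0)
Segment 5: (3,0) -> (3,3)

Answer: _____________
_____________
_____*_______
_____*_______
_____*_______
_____*_______
_____*_______
_____*_______
___*_*_______
___*_*_______
___*_*_______
___***_______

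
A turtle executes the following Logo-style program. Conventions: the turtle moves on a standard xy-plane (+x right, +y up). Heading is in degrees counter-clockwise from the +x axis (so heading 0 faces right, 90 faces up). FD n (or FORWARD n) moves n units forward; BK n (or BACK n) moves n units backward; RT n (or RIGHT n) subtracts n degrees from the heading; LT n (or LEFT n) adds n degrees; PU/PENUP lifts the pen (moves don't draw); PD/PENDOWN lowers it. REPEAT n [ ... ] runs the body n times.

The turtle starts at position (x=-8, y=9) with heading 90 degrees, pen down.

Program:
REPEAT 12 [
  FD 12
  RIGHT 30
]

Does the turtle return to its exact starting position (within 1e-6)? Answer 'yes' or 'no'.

Answer: yes

Derivation:
Executing turtle program step by step:
Start: pos=(-8,9), heading=90, pen down
REPEAT 12 [
  -- iteration 1/12 --
  FD 12: (-8,9) -> (-8,21) [heading=90, draw]
  RT 30: heading 90 -> 60
  -- iteration 2/12 --
  FD 12: (-8,21) -> (-2,31.392) [heading=60, draw]
  RT 30: heading 60 -> 30
  -- iteration 3/12 --
  FD 12: (-2,31.392) -> (8.392,37.392) [heading=30, draw]
  RT 30: heading 30 -> 0
  -- iteration 4/12 --
  FD 12: (8.392,37.392) -> (20.392,37.392) [heading=0, draw]
  RT 30: heading 0 -> 330
  -- iteration 5/12 --
  FD 12: (20.392,37.392) -> (30.785,31.392) [heading=330, draw]
  RT 30: heading 330 -> 300
  -- iteration 6/12 --
  FD 12: (30.785,31.392) -> (36.785,21) [heading=300, draw]
  RT 30: heading 300 -> 270
  -- iteration 7/12 --
  FD 12: (36.785,21) -> (36.785,9) [heading=270, draw]
  RT 30: heading 270 -> 240
  -- iteration 8/12 --
  FD 12: (36.785,9) -> (30.785,-1.392) [heading=240, draw]
  RT 30: heading 240 -> 210
  -- iteration 9/12 --
  FD 12: (30.785,-1.392) -> (20.392,-7.392) [heading=210, draw]
  RT 30: heading 210 -> 180
  -- iteration 10/12 --
  FD 12: (20.392,-7.392) -> (8.392,-7.392) [heading=180, draw]
  RT 30: heading 180 -> 150
  -- iteration 11/12 --
  FD 12: (8.392,-7.392) -> (-2,-1.392) [heading=150, draw]
  RT 30: heading 150 -> 120
  -- iteration 12/12 --
  FD 12: (-2,-1.392) -> (-8,9) [heading=120, draw]
  RT 30: heading 120 -> 90
]
Final: pos=(-8,9), heading=90, 12 segment(s) drawn

Start position: (-8, 9)
Final position: (-8, 9)
Distance = 0; < 1e-6 -> CLOSED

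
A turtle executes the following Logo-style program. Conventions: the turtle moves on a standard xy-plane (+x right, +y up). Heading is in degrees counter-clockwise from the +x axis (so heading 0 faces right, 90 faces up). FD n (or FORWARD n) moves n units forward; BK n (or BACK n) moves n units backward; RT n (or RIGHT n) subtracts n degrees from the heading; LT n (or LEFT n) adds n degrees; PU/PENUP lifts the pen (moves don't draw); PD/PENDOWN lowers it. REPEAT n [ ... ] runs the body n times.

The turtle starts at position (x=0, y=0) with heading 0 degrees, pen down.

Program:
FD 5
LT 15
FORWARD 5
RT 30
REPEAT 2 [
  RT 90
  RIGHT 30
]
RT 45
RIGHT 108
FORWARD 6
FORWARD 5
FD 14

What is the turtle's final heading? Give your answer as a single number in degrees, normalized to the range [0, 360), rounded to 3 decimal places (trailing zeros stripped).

Answer: 312

Derivation:
Executing turtle program step by step:
Start: pos=(0,0), heading=0, pen down
FD 5: (0,0) -> (5,0) [heading=0, draw]
LT 15: heading 0 -> 15
FD 5: (5,0) -> (9.83,1.294) [heading=15, draw]
RT 30: heading 15 -> 345
REPEAT 2 [
  -- iteration 1/2 --
  RT 90: heading 345 -> 255
  RT 30: heading 255 -> 225
  -- iteration 2/2 --
  RT 90: heading 225 -> 135
  RT 30: heading 135 -> 105
]
RT 45: heading 105 -> 60
RT 108: heading 60 -> 312
FD 6: (9.83,1.294) -> (13.844,-3.165) [heading=312, draw]
FD 5: (13.844,-3.165) -> (17.19,-6.88) [heading=312, draw]
FD 14: (17.19,-6.88) -> (26.558,-17.285) [heading=312, draw]
Final: pos=(26.558,-17.285), heading=312, 5 segment(s) drawn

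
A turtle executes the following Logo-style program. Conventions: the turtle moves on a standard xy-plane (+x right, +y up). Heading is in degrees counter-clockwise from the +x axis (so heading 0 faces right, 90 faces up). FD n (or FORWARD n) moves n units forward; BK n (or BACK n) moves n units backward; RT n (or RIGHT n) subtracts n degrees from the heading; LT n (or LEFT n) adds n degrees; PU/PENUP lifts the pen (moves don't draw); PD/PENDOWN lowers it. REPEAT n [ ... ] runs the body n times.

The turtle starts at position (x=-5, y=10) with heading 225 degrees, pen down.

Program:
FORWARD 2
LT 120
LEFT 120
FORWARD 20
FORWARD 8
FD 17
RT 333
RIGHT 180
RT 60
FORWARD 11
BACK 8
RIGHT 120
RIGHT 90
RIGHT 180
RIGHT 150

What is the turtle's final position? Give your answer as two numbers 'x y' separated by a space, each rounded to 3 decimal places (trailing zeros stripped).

Answer: -18.988 49.199

Derivation:
Executing turtle program step by step:
Start: pos=(-5,10), heading=225, pen down
FD 2: (-5,10) -> (-6.414,8.586) [heading=225, draw]
LT 120: heading 225 -> 345
LT 120: heading 345 -> 105
FD 20: (-6.414,8.586) -> (-11.591,27.904) [heading=105, draw]
FD 8: (-11.591,27.904) -> (-13.661,35.632) [heading=105, draw]
FD 17: (-13.661,35.632) -> (-18.061,52.052) [heading=105, draw]
RT 333: heading 105 -> 132
RT 180: heading 132 -> 312
RT 60: heading 312 -> 252
FD 11: (-18.061,52.052) -> (-21.46,41.591) [heading=252, draw]
BK 8: (-21.46,41.591) -> (-18.988,49.199) [heading=252, draw]
RT 120: heading 252 -> 132
RT 90: heading 132 -> 42
RT 180: heading 42 -> 222
RT 150: heading 222 -> 72
Final: pos=(-18.988,49.199), heading=72, 6 segment(s) drawn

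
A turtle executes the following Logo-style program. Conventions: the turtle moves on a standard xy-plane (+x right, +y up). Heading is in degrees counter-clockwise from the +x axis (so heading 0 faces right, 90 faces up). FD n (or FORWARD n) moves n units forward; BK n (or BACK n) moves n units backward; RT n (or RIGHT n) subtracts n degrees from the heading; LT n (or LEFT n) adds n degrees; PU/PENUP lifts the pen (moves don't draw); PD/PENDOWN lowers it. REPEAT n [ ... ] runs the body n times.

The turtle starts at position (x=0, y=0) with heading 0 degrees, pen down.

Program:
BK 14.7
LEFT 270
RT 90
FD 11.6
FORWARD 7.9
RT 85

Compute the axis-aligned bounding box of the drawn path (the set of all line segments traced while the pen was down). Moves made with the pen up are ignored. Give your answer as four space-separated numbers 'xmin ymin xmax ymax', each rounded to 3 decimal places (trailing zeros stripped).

Answer: -34.2 0 0 0

Derivation:
Executing turtle program step by step:
Start: pos=(0,0), heading=0, pen down
BK 14.7: (0,0) -> (-14.7,0) [heading=0, draw]
LT 270: heading 0 -> 270
RT 90: heading 270 -> 180
FD 11.6: (-14.7,0) -> (-26.3,0) [heading=180, draw]
FD 7.9: (-26.3,0) -> (-34.2,0) [heading=180, draw]
RT 85: heading 180 -> 95
Final: pos=(-34.2,0), heading=95, 3 segment(s) drawn

Segment endpoints: x in {-34.2, -26.3, -14.7, 0}, y in {0, 0, 0}
xmin=-34.2, ymin=0, xmax=0, ymax=0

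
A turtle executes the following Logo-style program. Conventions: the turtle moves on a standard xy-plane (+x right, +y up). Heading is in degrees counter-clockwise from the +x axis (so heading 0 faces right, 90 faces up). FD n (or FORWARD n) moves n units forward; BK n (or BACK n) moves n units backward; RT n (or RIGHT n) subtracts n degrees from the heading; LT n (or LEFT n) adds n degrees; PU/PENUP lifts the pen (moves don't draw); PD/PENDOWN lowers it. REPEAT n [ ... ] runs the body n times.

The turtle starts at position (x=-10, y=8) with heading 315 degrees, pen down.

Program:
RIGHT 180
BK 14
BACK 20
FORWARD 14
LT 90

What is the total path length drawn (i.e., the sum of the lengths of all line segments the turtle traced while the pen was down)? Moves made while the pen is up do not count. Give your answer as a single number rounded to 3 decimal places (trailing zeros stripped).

Executing turtle program step by step:
Start: pos=(-10,8), heading=315, pen down
RT 180: heading 315 -> 135
BK 14: (-10,8) -> (-0.101,-1.899) [heading=135, draw]
BK 20: (-0.101,-1.899) -> (14.042,-16.042) [heading=135, draw]
FD 14: (14.042,-16.042) -> (4.142,-6.142) [heading=135, draw]
LT 90: heading 135 -> 225
Final: pos=(4.142,-6.142), heading=225, 3 segment(s) drawn

Segment lengths:
  seg 1: (-10,8) -> (-0.101,-1.899), length = 14
  seg 2: (-0.101,-1.899) -> (14.042,-16.042), length = 20
  seg 3: (14.042,-16.042) -> (4.142,-6.142), length = 14
Total = 48

Answer: 48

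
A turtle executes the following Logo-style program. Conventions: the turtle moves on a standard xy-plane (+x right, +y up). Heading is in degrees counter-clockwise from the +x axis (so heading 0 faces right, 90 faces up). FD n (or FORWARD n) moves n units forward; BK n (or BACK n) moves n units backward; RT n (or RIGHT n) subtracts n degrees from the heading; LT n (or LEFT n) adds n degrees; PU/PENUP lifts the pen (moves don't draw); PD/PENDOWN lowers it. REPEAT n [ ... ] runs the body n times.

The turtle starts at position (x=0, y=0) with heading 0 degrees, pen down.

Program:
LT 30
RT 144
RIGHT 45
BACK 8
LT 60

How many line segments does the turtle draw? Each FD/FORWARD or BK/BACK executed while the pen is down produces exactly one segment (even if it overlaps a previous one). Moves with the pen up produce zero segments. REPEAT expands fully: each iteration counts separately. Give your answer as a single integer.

Answer: 1

Derivation:
Executing turtle program step by step:
Start: pos=(0,0), heading=0, pen down
LT 30: heading 0 -> 30
RT 144: heading 30 -> 246
RT 45: heading 246 -> 201
BK 8: (0,0) -> (7.469,2.867) [heading=201, draw]
LT 60: heading 201 -> 261
Final: pos=(7.469,2.867), heading=261, 1 segment(s) drawn
Segments drawn: 1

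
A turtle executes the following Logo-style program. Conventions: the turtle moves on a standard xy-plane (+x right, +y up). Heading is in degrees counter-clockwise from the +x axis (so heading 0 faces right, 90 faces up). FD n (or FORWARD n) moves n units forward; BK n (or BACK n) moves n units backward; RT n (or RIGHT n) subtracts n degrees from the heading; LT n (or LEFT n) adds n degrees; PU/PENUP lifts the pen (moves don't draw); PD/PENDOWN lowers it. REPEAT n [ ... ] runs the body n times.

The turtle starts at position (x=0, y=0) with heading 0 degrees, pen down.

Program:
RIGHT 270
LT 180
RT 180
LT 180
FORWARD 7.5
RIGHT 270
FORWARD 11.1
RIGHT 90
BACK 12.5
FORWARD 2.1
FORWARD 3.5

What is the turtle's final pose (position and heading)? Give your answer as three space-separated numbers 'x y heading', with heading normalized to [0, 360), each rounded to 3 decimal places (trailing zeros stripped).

Answer: 11.1 -0.6 270

Derivation:
Executing turtle program step by step:
Start: pos=(0,0), heading=0, pen down
RT 270: heading 0 -> 90
LT 180: heading 90 -> 270
RT 180: heading 270 -> 90
LT 180: heading 90 -> 270
FD 7.5: (0,0) -> (0,-7.5) [heading=270, draw]
RT 270: heading 270 -> 0
FD 11.1: (0,-7.5) -> (11.1,-7.5) [heading=0, draw]
RT 90: heading 0 -> 270
BK 12.5: (11.1,-7.5) -> (11.1,5) [heading=270, draw]
FD 2.1: (11.1,5) -> (11.1,2.9) [heading=270, draw]
FD 3.5: (11.1,2.9) -> (11.1,-0.6) [heading=270, draw]
Final: pos=(11.1,-0.6), heading=270, 5 segment(s) drawn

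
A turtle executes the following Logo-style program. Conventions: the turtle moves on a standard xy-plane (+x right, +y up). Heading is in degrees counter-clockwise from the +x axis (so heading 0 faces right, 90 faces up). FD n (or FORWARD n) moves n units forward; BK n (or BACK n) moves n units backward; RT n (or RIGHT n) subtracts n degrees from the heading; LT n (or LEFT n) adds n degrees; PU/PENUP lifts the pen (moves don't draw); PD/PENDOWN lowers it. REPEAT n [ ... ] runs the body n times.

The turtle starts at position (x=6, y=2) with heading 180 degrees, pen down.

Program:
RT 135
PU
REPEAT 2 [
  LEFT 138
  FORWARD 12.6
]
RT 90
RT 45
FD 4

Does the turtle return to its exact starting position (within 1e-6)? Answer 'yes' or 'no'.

Executing turtle program step by step:
Start: pos=(6,2), heading=180, pen down
RT 135: heading 180 -> 45
PU: pen up
REPEAT 2 [
  -- iteration 1/2 --
  LT 138: heading 45 -> 183
  FD 12.6: (6,2) -> (-6.583,1.341) [heading=183, move]
  -- iteration 2/2 --
  LT 138: heading 183 -> 321
  FD 12.6: (-6.583,1.341) -> (3.209,-6.589) [heading=321, move]
]
RT 90: heading 321 -> 231
RT 45: heading 231 -> 186
FD 4: (3.209,-6.589) -> (-0.769,-7.007) [heading=186, move]
Final: pos=(-0.769,-7.007), heading=186, 0 segment(s) drawn

Start position: (6, 2)
Final position: (-0.769, -7.007)
Distance = 11.267; >= 1e-6 -> NOT closed

Answer: no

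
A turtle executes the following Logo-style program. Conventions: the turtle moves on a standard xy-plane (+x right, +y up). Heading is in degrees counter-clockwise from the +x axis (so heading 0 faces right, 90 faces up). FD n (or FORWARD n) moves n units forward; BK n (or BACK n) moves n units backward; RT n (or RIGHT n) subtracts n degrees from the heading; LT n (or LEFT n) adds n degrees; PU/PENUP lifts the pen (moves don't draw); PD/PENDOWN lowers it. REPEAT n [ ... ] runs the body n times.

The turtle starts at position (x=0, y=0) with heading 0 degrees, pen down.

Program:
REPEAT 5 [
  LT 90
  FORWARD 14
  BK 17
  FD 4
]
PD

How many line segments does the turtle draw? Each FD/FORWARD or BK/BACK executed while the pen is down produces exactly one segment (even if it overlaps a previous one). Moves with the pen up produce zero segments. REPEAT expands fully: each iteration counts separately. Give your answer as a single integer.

Executing turtle program step by step:
Start: pos=(0,0), heading=0, pen down
REPEAT 5 [
  -- iteration 1/5 --
  LT 90: heading 0 -> 90
  FD 14: (0,0) -> (0,14) [heading=90, draw]
  BK 17: (0,14) -> (0,-3) [heading=90, draw]
  FD 4: (0,-3) -> (0,1) [heading=90, draw]
  -- iteration 2/5 --
  LT 90: heading 90 -> 180
  FD 14: (0,1) -> (-14,1) [heading=180, draw]
  BK 17: (-14,1) -> (3,1) [heading=180, draw]
  FD 4: (3,1) -> (-1,1) [heading=180, draw]
  -- iteration 3/5 --
  LT 90: heading 180 -> 270
  FD 14: (-1,1) -> (-1,-13) [heading=270, draw]
  BK 17: (-1,-13) -> (-1,4) [heading=270, draw]
  FD 4: (-1,4) -> (-1,0) [heading=270, draw]
  -- iteration 4/5 --
  LT 90: heading 270 -> 0
  FD 14: (-1,0) -> (13,0) [heading=0, draw]
  BK 17: (13,0) -> (-4,0) [heading=0, draw]
  FD 4: (-4,0) -> (0,0) [heading=0, draw]
  -- iteration 5/5 --
  LT 90: heading 0 -> 90
  FD 14: (0,0) -> (0,14) [heading=90, draw]
  BK 17: (0,14) -> (0,-3) [heading=90, draw]
  FD 4: (0,-3) -> (0,1) [heading=90, draw]
]
PD: pen down
Final: pos=(0,1), heading=90, 15 segment(s) drawn
Segments drawn: 15

Answer: 15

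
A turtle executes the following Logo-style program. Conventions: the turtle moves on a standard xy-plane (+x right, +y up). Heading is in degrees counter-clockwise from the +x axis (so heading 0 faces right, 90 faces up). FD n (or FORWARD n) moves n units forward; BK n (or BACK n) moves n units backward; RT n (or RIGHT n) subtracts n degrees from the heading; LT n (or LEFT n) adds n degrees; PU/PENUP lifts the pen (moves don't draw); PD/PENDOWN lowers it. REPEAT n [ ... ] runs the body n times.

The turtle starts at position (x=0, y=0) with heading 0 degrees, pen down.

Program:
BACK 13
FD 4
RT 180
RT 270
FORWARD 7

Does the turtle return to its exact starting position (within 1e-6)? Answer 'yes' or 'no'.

Executing turtle program step by step:
Start: pos=(0,0), heading=0, pen down
BK 13: (0,0) -> (-13,0) [heading=0, draw]
FD 4: (-13,0) -> (-9,0) [heading=0, draw]
RT 180: heading 0 -> 180
RT 270: heading 180 -> 270
FD 7: (-9,0) -> (-9,-7) [heading=270, draw]
Final: pos=(-9,-7), heading=270, 3 segment(s) drawn

Start position: (0, 0)
Final position: (-9, -7)
Distance = 11.402; >= 1e-6 -> NOT closed

Answer: no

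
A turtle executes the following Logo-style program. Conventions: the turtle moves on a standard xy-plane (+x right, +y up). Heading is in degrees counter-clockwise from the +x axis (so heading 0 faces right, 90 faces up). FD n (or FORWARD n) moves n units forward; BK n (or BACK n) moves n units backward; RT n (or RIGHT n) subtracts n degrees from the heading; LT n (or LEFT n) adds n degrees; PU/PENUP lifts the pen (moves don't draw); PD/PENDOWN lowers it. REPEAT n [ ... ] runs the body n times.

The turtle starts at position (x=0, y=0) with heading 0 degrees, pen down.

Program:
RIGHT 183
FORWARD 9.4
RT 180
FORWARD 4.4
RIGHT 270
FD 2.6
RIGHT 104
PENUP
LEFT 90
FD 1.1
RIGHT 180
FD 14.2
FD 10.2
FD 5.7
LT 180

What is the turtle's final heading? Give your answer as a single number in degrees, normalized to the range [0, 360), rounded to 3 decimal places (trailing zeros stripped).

Answer: 73

Derivation:
Executing turtle program step by step:
Start: pos=(0,0), heading=0, pen down
RT 183: heading 0 -> 177
FD 9.4: (0,0) -> (-9.387,0.492) [heading=177, draw]
RT 180: heading 177 -> 357
FD 4.4: (-9.387,0.492) -> (-4.993,0.262) [heading=357, draw]
RT 270: heading 357 -> 87
FD 2.6: (-4.993,0.262) -> (-4.857,2.858) [heading=87, draw]
RT 104: heading 87 -> 343
PU: pen up
LT 90: heading 343 -> 73
FD 1.1: (-4.857,2.858) -> (-4.535,3.91) [heading=73, move]
RT 180: heading 73 -> 253
FD 14.2: (-4.535,3.91) -> (-8.687,-9.669) [heading=253, move]
FD 10.2: (-8.687,-9.669) -> (-11.669,-19.424) [heading=253, move]
FD 5.7: (-11.669,-19.424) -> (-13.336,-24.875) [heading=253, move]
LT 180: heading 253 -> 73
Final: pos=(-13.336,-24.875), heading=73, 3 segment(s) drawn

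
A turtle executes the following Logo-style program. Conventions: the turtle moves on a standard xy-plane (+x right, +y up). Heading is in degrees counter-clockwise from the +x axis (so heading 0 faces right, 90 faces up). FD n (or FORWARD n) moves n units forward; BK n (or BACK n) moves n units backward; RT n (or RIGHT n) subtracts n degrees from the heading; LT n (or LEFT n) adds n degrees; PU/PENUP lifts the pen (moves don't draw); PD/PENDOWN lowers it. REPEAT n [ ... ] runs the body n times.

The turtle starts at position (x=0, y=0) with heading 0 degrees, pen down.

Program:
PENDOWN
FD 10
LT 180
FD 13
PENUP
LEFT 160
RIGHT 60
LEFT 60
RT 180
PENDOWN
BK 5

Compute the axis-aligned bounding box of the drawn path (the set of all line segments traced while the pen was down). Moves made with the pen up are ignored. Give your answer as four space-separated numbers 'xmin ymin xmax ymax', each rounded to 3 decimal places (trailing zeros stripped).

Executing turtle program step by step:
Start: pos=(0,0), heading=0, pen down
PD: pen down
FD 10: (0,0) -> (10,0) [heading=0, draw]
LT 180: heading 0 -> 180
FD 13: (10,0) -> (-3,0) [heading=180, draw]
PU: pen up
LT 160: heading 180 -> 340
RT 60: heading 340 -> 280
LT 60: heading 280 -> 340
RT 180: heading 340 -> 160
PD: pen down
BK 5: (-3,0) -> (1.698,-1.71) [heading=160, draw]
Final: pos=(1.698,-1.71), heading=160, 3 segment(s) drawn

Segment endpoints: x in {-3, 0, 1.698, 10}, y in {-1.71, 0, 0}
xmin=-3, ymin=-1.71, xmax=10, ymax=0

Answer: -3 -1.71 10 0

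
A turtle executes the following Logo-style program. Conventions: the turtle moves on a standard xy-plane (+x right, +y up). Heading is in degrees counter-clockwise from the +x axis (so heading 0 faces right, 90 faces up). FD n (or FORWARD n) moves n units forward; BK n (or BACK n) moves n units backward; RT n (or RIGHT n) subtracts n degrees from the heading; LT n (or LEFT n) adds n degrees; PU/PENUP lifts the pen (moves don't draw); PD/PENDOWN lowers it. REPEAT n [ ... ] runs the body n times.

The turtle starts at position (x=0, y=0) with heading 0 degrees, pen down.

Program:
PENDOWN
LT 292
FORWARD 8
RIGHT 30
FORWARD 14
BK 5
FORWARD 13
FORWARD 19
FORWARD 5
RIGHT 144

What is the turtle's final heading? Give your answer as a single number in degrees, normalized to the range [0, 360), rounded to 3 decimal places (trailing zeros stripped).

Answer: 118

Derivation:
Executing turtle program step by step:
Start: pos=(0,0), heading=0, pen down
PD: pen down
LT 292: heading 0 -> 292
FD 8: (0,0) -> (2.997,-7.417) [heading=292, draw]
RT 30: heading 292 -> 262
FD 14: (2.997,-7.417) -> (1.048,-21.281) [heading=262, draw]
BK 5: (1.048,-21.281) -> (1.744,-16.33) [heading=262, draw]
FD 13: (1.744,-16.33) -> (-0.065,-29.203) [heading=262, draw]
FD 19: (-0.065,-29.203) -> (-2.709,-48.018) [heading=262, draw]
FD 5: (-2.709,-48.018) -> (-3.405,-52.97) [heading=262, draw]
RT 144: heading 262 -> 118
Final: pos=(-3.405,-52.97), heading=118, 6 segment(s) drawn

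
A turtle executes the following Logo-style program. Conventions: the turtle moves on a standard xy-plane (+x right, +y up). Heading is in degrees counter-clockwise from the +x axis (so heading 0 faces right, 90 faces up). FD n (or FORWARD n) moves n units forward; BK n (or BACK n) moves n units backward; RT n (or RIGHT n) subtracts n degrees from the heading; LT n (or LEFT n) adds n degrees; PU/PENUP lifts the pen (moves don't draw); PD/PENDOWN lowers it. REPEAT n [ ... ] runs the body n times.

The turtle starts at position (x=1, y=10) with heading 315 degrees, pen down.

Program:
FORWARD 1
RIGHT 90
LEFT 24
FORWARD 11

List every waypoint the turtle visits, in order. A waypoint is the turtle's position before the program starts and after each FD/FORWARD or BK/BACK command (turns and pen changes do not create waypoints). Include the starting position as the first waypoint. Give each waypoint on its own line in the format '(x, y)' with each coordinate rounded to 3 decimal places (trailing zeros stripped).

Answer: (1, 10)
(1.707, 9.293)
(-2.235, -0.976)

Derivation:
Executing turtle program step by step:
Start: pos=(1,10), heading=315, pen down
FD 1: (1,10) -> (1.707,9.293) [heading=315, draw]
RT 90: heading 315 -> 225
LT 24: heading 225 -> 249
FD 11: (1.707,9.293) -> (-2.235,-0.976) [heading=249, draw]
Final: pos=(-2.235,-0.976), heading=249, 2 segment(s) drawn
Waypoints (3 total):
(1, 10)
(1.707, 9.293)
(-2.235, -0.976)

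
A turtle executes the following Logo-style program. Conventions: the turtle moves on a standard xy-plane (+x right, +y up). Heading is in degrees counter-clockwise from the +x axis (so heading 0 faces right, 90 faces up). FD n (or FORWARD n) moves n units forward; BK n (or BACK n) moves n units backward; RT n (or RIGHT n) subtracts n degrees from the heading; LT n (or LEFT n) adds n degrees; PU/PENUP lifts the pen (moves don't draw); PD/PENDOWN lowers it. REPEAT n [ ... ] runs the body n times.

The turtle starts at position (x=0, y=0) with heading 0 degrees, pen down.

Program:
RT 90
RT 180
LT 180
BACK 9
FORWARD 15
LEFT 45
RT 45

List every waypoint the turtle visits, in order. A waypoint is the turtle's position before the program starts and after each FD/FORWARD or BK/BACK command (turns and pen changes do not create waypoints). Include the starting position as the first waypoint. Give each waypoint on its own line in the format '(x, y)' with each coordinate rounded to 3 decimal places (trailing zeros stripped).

Executing turtle program step by step:
Start: pos=(0,0), heading=0, pen down
RT 90: heading 0 -> 270
RT 180: heading 270 -> 90
LT 180: heading 90 -> 270
BK 9: (0,0) -> (0,9) [heading=270, draw]
FD 15: (0,9) -> (0,-6) [heading=270, draw]
LT 45: heading 270 -> 315
RT 45: heading 315 -> 270
Final: pos=(0,-6), heading=270, 2 segment(s) drawn
Waypoints (3 total):
(0, 0)
(0, 9)
(0, -6)

Answer: (0, 0)
(0, 9)
(0, -6)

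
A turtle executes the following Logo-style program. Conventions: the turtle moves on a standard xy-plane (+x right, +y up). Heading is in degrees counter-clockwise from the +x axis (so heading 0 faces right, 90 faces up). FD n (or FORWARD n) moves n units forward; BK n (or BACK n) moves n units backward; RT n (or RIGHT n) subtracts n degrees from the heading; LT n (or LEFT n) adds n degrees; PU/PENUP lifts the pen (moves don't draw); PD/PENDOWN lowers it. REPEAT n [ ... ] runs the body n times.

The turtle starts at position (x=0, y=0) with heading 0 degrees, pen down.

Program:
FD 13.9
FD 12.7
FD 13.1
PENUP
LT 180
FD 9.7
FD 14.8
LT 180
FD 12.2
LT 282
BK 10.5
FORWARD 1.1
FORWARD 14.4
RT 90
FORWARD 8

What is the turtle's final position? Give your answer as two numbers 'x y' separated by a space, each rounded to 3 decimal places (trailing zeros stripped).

Executing turtle program step by step:
Start: pos=(0,0), heading=0, pen down
FD 13.9: (0,0) -> (13.9,0) [heading=0, draw]
FD 12.7: (13.9,0) -> (26.6,0) [heading=0, draw]
FD 13.1: (26.6,0) -> (39.7,0) [heading=0, draw]
PU: pen up
LT 180: heading 0 -> 180
FD 9.7: (39.7,0) -> (30,0) [heading=180, move]
FD 14.8: (30,0) -> (15.2,0) [heading=180, move]
LT 180: heading 180 -> 0
FD 12.2: (15.2,0) -> (27.4,0) [heading=0, move]
LT 282: heading 0 -> 282
BK 10.5: (27.4,0) -> (25.217,10.271) [heading=282, move]
FD 1.1: (25.217,10.271) -> (25.446,9.195) [heading=282, move]
FD 14.4: (25.446,9.195) -> (28.44,-4.891) [heading=282, move]
RT 90: heading 282 -> 192
FD 8: (28.44,-4.891) -> (20.614,-6.554) [heading=192, move]
Final: pos=(20.614,-6.554), heading=192, 3 segment(s) drawn

Answer: 20.614 -6.554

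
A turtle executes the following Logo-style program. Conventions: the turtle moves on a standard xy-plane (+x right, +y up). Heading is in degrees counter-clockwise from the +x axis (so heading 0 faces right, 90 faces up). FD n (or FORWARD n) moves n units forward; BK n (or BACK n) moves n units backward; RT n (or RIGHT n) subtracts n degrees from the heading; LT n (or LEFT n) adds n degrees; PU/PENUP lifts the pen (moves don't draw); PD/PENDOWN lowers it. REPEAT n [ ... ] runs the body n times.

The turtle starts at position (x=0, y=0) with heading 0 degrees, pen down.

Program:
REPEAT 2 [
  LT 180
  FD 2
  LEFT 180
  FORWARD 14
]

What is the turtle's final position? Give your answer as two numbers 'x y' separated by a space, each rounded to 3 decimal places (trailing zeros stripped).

Answer: 24 0

Derivation:
Executing turtle program step by step:
Start: pos=(0,0), heading=0, pen down
REPEAT 2 [
  -- iteration 1/2 --
  LT 180: heading 0 -> 180
  FD 2: (0,0) -> (-2,0) [heading=180, draw]
  LT 180: heading 180 -> 0
  FD 14: (-2,0) -> (12,0) [heading=0, draw]
  -- iteration 2/2 --
  LT 180: heading 0 -> 180
  FD 2: (12,0) -> (10,0) [heading=180, draw]
  LT 180: heading 180 -> 0
  FD 14: (10,0) -> (24,0) [heading=0, draw]
]
Final: pos=(24,0), heading=0, 4 segment(s) drawn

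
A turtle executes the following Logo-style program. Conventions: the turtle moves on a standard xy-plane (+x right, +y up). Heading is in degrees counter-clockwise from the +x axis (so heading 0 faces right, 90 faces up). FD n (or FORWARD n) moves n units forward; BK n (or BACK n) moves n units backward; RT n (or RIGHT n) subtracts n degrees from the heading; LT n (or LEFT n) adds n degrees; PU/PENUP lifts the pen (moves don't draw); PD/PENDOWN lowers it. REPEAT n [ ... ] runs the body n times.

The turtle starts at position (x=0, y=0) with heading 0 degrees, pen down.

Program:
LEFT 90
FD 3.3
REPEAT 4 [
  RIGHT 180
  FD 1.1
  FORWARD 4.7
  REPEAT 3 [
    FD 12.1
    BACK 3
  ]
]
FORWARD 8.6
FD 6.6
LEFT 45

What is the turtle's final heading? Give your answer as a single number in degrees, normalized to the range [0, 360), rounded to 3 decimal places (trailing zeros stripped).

Executing turtle program step by step:
Start: pos=(0,0), heading=0, pen down
LT 90: heading 0 -> 90
FD 3.3: (0,0) -> (0,3.3) [heading=90, draw]
REPEAT 4 [
  -- iteration 1/4 --
  RT 180: heading 90 -> 270
  FD 1.1: (0,3.3) -> (0,2.2) [heading=270, draw]
  FD 4.7: (0,2.2) -> (0,-2.5) [heading=270, draw]
  REPEAT 3 [
    -- iteration 1/3 --
    FD 12.1: (0,-2.5) -> (0,-14.6) [heading=270, draw]
    BK 3: (0,-14.6) -> (0,-11.6) [heading=270, draw]
    -- iteration 2/3 --
    FD 12.1: (0,-11.6) -> (0,-23.7) [heading=270, draw]
    BK 3: (0,-23.7) -> (0,-20.7) [heading=270, draw]
    -- iteration 3/3 --
    FD 12.1: (0,-20.7) -> (0,-32.8) [heading=270, draw]
    BK 3: (0,-32.8) -> (0,-29.8) [heading=270, draw]
  ]
  -- iteration 2/4 --
  RT 180: heading 270 -> 90
  FD 1.1: (0,-29.8) -> (0,-28.7) [heading=90, draw]
  FD 4.7: (0,-28.7) -> (0,-24) [heading=90, draw]
  REPEAT 3 [
    -- iteration 1/3 --
    FD 12.1: (0,-24) -> (0,-11.9) [heading=90, draw]
    BK 3: (0,-11.9) -> (0,-14.9) [heading=90, draw]
    -- iteration 2/3 --
    FD 12.1: (0,-14.9) -> (0,-2.8) [heading=90, draw]
    BK 3: (0,-2.8) -> (0,-5.8) [heading=90, draw]
    -- iteration 3/3 --
    FD 12.1: (0,-5.8) -> (0,6.3) [heading=90, draw]
    BK 3: (0,6.3) -> (0,3.3) [heading=90, draw]
  ]
  -- iteration 3/4 --
  RT 180: heading 90 -> 270
  FD 1.1: (0,3.3) -> (0,2.2) [heading=270, draw]
  FD 4.7: (0,2.2) -> (0,-2.5) [heading=270, draw]
  REPEAT 3 [
    -- iteration 1/3 --
    FD 12.1: (0,-2.5) -> (0,-14.6) [heading=270, draw]
    BK 3: (0,-14.6) -> (0,-11.6) [heading=270, draw]
    -- iteration 2/3 --
    FD 12.1: (0,-11.6) -> (0,-23.7) [heading=270, draw]
    BK 3: (0,-23.7) -> (0,-20.7) [heading=270, draw]
    -- iteration 3/3 --
    FD 12.1: (0,-20.7) -> (0,-32.8) [heading=270, draw]
    BK 3: (0,-32.8) -> (0,-29.8) [heading=270, draw]
  ]
  -- iteration 4/4 --
  RT 180: heading 270 -> 90
  FD 1.1: (0,-29.8) -> (0,-28.7) [heading=90, draw]
  FD 4.7: (0,-28.7) -> (0,-24) [heading=90, draw]
  REPEAT 3 [
    -- iteration 1/3 --
    FD 12.1: (0,-24) -> (0,-11.9) [heading=90, draw]
    BK 3: (0,-11.9) -> (0,-14.9) [heading=90, draw]
    -- iteration 2/3 --
    FD 12.1: (0,-14.9) -> (0,-2.8) [heading=90, draw]
    BK 3: (0,-2.8) -> (0,-5.8) [heading=90, draw]
    -- iteration 3/3 --
    FD 12.1: (0,-5.8) -> (0,6.3) [heading=90, draw]
    BK 3: (0,6.3) -> (0,3.3) [heading=90, draw]
  ]
]
FD 8.6: (0,3.3) -> (0,11.9) [heading=90, draw]
FD 6.6: (0,11.9) -> (0,18.5) [heading=90, draw]
LT 45: heading 90 -> 135
Final: pos=(0,18.5), heading=135, 35 segment(s) drawn

Answer: 135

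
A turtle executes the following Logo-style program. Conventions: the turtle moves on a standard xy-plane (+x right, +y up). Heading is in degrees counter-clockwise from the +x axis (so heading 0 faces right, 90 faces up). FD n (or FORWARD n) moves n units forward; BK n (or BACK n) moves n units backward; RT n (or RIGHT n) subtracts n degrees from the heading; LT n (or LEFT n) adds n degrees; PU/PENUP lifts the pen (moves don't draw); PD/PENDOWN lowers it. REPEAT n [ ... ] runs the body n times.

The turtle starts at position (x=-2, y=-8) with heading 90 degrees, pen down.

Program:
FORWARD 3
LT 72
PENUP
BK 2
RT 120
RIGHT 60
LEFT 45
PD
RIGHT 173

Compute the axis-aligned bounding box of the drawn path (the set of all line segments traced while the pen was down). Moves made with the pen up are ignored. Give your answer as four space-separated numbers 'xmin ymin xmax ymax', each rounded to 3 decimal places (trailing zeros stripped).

Answer: -2 -8 -2 -5

Derivation:
Executing turtle program step by step:
Start: pos=(-2,-8), heading=90, pen down
FD 3: (-2,-8) -> (-2,-5) [heading=90, draw]
LT 72: heading 90 -> 162
PU: pen up
BK 2: (-2,-5) -> (-0.098,-5.618) [heading=162, move]
RT 120: heading 162 -> 42
RT 60: heading 42 -> 342
LT 45: heading 342 -> 27
PD: pen down
RT 173: heading 27 -> 214
Final: pos=(-0.098,-5.618), heading=214, 1 segment(s) drawn

Segment endpoints: x in {-2, -2}, y in {-8, -5}
xmin=-2, ymin=-8, xmax=-2, ymax=-5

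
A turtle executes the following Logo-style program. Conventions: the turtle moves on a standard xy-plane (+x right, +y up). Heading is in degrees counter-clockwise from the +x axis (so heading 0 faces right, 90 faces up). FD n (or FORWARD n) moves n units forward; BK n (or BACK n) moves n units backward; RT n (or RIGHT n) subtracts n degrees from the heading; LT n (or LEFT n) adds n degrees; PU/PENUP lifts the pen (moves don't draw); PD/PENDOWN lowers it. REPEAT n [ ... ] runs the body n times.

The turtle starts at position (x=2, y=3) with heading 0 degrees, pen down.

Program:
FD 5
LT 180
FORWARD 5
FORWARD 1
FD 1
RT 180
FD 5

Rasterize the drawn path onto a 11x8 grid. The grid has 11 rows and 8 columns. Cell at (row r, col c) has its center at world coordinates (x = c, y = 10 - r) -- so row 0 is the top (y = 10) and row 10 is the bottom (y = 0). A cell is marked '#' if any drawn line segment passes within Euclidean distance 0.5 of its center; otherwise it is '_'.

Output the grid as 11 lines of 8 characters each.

Segment 0: (2,3) -> (7,3)
Segment 1: (7,3) -> (2,3)
Segment 2: (2,3) -> (1,3)
Segment 3: (1,3) -> (0,3)
Segment 4: (0,3) -> (5,3)

Answer: ________
________
________
________
________
________
________
########
________
________
________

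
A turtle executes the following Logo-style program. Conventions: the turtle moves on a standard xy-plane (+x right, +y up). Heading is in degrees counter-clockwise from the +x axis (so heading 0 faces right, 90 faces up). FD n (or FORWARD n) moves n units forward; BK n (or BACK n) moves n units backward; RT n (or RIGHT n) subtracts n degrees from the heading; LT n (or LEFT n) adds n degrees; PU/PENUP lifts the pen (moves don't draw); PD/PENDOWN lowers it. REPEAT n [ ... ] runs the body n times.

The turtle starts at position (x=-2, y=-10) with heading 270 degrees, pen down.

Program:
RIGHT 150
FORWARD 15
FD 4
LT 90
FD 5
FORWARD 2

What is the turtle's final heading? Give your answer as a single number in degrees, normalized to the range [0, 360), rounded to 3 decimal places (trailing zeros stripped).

Answer: 210

Derivation:
Executing turtle program step by step:
Start: pos=(-2,-10), heading=270, pen down
RT 150: heading 270 -> 120
FD 15: (-2,-10) -> (-9.5,2.99) [heading=120, draw]
FD 4: (-9.5,2.99) -> (-11.5,6.454) [heading=120, draw]
LT 90: heading 120 -> 210
FD 5: (-11.5,6.454) -> (-15.83,3.954) [heading=210, draw]
FD 2: (-15.83,3.954) -> (-17.562,2.954) [heading=210, draw]
Final: pos=(-17.562,2.954), heading=210, 4 segment(s) drawn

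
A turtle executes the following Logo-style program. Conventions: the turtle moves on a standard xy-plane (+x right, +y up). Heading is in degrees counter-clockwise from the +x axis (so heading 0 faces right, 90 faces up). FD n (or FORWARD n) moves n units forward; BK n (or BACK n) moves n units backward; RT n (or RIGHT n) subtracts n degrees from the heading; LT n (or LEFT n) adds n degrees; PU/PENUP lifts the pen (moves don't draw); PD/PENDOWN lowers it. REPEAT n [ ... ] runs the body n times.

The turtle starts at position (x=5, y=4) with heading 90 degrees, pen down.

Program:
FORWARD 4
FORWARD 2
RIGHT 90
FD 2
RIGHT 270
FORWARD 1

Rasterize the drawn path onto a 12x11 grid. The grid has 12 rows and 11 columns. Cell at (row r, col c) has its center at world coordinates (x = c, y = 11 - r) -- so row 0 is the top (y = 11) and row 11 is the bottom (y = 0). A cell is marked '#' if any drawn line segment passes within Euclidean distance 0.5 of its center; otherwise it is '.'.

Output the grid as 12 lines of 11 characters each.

Segment 0: (5,4) -> (5,8)
Segment 1: (5,8) -> (5,10)
Segment 2: (5,10) -> (7,10)
Segment 3: (7,10) -> (7,11)

Answer: .......#...
.....###...
.....#.....
.....#.....
.....#.....
.....#.....
.....#.....
.....#.....
...........
...........
...........
...........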